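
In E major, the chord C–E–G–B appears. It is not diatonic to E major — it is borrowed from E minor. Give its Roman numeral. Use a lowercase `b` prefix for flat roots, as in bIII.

bVImaj7

C is the lowered form of scale degree 6 in E major (the diatonic degree 6 is C#). C–E–G–B is a major-seventh chord — the form found in E minor, not the diatonic vi (C#m). Borrowed into E major it is written bVImaj7.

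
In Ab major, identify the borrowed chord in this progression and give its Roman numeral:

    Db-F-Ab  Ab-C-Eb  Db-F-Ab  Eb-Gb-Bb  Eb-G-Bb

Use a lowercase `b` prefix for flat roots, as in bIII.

In Ab major the diatonic chords are Ab, Bbm, Cm, Db, Eb, Fm, Gdim. Db–F–Ab = Db, Ab–C–Eb = Ab and Eb–G–Bb = Eb are all diatonic. Eb–Gb–Bb doesn't fit — on degree 5 Ab major would have Eb (V). Ebm is the degree-5 chord of Ab minor, so it is the borrowed v.

v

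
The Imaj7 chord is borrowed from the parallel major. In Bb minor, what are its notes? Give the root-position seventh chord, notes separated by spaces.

Imaj7 is built on scale degree 1, which is Bb in both Bb minor and its parallel. Building the major-seventh chord from the parallel major on Bb: Bb–D–F–A.

Bb D F A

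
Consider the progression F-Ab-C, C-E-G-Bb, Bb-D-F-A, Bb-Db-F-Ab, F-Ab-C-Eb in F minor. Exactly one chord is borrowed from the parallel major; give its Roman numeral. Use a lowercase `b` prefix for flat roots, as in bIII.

IVmaj7

F minor has the diatonic set Fm, Gdim, Ab, Bbm, C, Db, Eb (with V from harmonic minor). F–Ab–C = Fm, C–E–G–Bb = C7, Bb–Db–F–Ab = Bbm7 and F–Ab–C–Eb = Fm7 all belong to that set. But Bb–D–F–A is foreign: the diatonic iv on degree 4 is Bbm, whereas Bbmaj7 comes from F major. It is labeled IVmaj7.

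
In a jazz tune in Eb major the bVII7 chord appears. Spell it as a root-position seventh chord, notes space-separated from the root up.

The root of bVII7 is the lowered 7th degree: D becomes Db. Building the dominant-seventh chord from the parallel minor on Db: Db–F–Ab–Cb.

Db F Ab Cb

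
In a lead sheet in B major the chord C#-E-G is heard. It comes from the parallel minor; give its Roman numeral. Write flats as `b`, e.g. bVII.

The root C# is the diatonic 2nd degree of B major; the borrowing shows in the chord quality. The diatonic chord on degree 2 would be C#m (ii), but C#–E–G is the diminished chord from B minor. As a borrowed chord it is labeled ii°.

ii°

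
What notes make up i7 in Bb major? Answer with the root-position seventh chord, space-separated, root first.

The root, Bb, is scale degree 1 — the same note in Bb major and Bb minor; only the chord quality changes. In Bb minor the chord on Bb is Bb–Db–F–Ab.

Bb Db F Ab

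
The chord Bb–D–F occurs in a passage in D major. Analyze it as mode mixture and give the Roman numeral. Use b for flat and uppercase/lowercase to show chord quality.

bVI

In D major scale degree 6 is B; Bb is its lowered form, from D minor. Bb–D–F is a major chord — the form found in D minor, not the diatonic vi (Bm). Borrowed into D major it is written bVI.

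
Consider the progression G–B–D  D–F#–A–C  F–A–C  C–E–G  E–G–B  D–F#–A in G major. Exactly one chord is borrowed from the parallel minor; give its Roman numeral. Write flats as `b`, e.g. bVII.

The diatonic triads in G major are G, Am, Bm, C, D, Em, F#dim. Of the given chords, G–B–D = G, D–F#–A–C = D7, C–E–G = C, E–G–B = Em and D–F#–A = D are diatonic. But F–A–C is foreign: the diatonic vii° on degree 7 is F#dim, whereas F comes from G minor. It is labeled bVII.

bVII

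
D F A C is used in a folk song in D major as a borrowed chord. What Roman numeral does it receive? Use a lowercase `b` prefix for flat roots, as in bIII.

D is scale degree 1 in D major. The diatonic chord on degree 1 would be D (I), but D–F–A–C is the minor-seventh chord from D minor. As a borrowed chord it is labeled i7.

i7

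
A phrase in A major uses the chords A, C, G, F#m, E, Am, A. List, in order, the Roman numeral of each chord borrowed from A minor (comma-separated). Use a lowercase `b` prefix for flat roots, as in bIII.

bIII, bVII, i

A major has the diatonic set A, Bm, C#m, D, E, F#m, G#dim. A, F#m and E all belong to that set. C (C–E–G) is not: scale degree 3 in A major carries C#m (iii). In A minor the chord on that degree is C, so here it functions as bIII, borrowed from the parallel minor. G (G–B–D) doesn't fit — on degree 7 A major would have G#dim (vii°). G is the degree-7 chord of A minor, so it is the borrowed bVII. But Am (A–C–E) is foreign: the diatonic I on degree 1 is A, whereas Am comes from A minor. It is labeled i.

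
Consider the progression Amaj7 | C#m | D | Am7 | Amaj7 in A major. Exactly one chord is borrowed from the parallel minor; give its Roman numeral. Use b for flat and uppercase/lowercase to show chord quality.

i7

The diatonic triads in A major are A, Bm, C#m, D, E, F#m, G#dim. Amaj7, C#m and D are all diatonic. Am7 (A–C–E–G) doesn't fit — on degree 1 A major would have A (I). Am7 is the degree-1 chord of A minor, so it is the borrowed i7.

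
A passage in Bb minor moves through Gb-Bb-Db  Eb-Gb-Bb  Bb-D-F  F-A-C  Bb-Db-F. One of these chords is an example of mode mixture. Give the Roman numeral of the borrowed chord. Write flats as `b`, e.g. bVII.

I

Bb minor has the diatonic set Bbm, Cdim, Db, Ebm, F, Gb, Ab (with V from harmonic minor). Of the given chords, Gb–Bb–Db = Gb, Eb–Gb–Bb = Ebm, F–A–C = F and Bb–Db–F = Bbm are diatonic. Bb–D–F doesn't fit — on degree 1 Bb minor would have Bbm (i). Bb is the degree-1 chord of Bb major, so it is the borrowed I.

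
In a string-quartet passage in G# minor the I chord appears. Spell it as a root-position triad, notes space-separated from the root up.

I is built on scale degree 1, which is G# in both G# minor and its parallel. Building the major chord from the parallel major on G#: G#–B#–D#.

G# B# D#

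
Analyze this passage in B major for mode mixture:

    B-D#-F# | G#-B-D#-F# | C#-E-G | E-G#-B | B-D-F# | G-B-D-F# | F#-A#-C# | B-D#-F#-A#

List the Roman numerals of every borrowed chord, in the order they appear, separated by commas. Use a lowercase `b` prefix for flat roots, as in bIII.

The diatonic triads in B major are B, C#m, D#m, E, F#, G#m, A#dim. B–D#–F# = B, G#–B–D#–F# = G#m7, E–G#–B = E, F#–A#–C# = F# and B–D#–F#–A# = Bmaj7 are all diatonic. But C#–E–G is foreign: the diatonic ii on degree 2 is C#m, whereas C#dim comes from B minor. It is labeled ii°. But B–D–F# is foreign: the diatonic I on degree 1 is B, whereas Bm comes from B minor. It is labeled i. G–B–D–F# is not: scale degree 6 in B major carries G#m (vi). In B minor the chord on that degree is Gmaj7, so here it functions as bVImaj7, borrowed from the parallel minor.

ii°, i, bVImaj7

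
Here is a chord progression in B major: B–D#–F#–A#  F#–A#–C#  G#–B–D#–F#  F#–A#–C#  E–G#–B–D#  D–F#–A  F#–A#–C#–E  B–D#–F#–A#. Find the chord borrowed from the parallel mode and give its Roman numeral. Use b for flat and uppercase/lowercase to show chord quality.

bIII

In B major the diatonic chords are B, C#m, D#m, E, F#, G#m, A#dim. Of the given chords, B–D#–F#–A# = Bmaj7, F#–A#–C# = F#, G#–B–D#–F# = G#m7, E–G#–B–D# = Emaj7 and F#–A#–C#–E = F#7 are diatonic. D–F#–A doesn't fit — on degree 3 B major would have D#m (iii). D is the degree-3 chord of B minor, so it is the borrowed bIII.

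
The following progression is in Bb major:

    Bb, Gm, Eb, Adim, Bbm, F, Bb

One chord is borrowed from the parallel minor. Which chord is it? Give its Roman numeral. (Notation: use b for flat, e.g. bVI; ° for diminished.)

Bb major has the diatonic set Bb, Cm, Dm, Eb, F, Gm, Adim. Bb, Gm, Eb, Adim and F are all diatonic. Bbm (Bb–Db–F) is not: scale degree 1 in Bb major carries Bb (I). In Bb minor the chord on that degree is Bbm, so here it functions as i, borrowed from the parallel minor.

i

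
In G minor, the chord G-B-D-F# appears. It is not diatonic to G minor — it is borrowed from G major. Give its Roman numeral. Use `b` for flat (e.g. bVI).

The root G is the diatonic 1st degree of G minor; the borrowing shows in the chord quality. G–B–D–F# is a major-seventh chord — the form found in G major, not the diatonic i (Gm). Borrowed into G minor it is written Imaj7.

Imaj7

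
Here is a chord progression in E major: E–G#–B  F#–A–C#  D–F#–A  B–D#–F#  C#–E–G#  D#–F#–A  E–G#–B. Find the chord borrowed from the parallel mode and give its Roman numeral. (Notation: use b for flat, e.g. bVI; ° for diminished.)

bVII

In E major the diatonic chords are E, F#m, G#m, A, B, C#m, D#dim. Of the given chords, E–G#–B = E, F#–A–C# = F#m, B–D#–F# = B, C#–E–G# = C#m and D#–F#–A = D#dim are diatonic. D–F#–A is not: scale degree 7 in E major carries D#dim (vii°). In E minor the chord on that degree is D, so here it functions as bVII, borrowed from the parallel minor.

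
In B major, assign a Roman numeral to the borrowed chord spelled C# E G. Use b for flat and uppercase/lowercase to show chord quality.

C# is scale degree 2 in B major. The diatonic chord on degree 2 would be C#m (ii), but C#–E–G is the diminished chord from B minor. As a borrowed chord it is labeled ii°.

ii°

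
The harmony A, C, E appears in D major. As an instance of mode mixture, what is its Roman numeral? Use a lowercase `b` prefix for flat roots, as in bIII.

v

A is scale degree 5 in D major. The diatonic chord on degree 5 would be A (V), but A–C–E is the minor chord from D minor. As a borrowed chord it is labeled v.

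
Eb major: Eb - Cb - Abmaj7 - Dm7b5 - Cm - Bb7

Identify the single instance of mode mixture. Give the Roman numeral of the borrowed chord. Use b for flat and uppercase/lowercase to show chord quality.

bVI

The diatonic triads in Eb major are Eb, Fm, Gm, Ab, Bb, Cm, Ddim. Eb, Abmaj7, Dm7b5, Cm and Bb7 all belong to that set. But Cb (Cb–Eb–Gb) is foreign: the diatonic vi on degree 6 is Cm, whereas Cb comes from Eb minor. It is labeled bVI.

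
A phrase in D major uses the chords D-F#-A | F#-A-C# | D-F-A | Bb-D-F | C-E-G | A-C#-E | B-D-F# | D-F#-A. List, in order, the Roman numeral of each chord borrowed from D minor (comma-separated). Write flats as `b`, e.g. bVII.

i, bVI, bVII

In D major the diatonic chords are D, Em, F#m, G, A, Bm, C#dim. Of the given chords, D–F#–A = D, F#–A–C# = F#m, A–C#–E = A and B–D–F# = Bm are diatonic. D–F–A is not: scale degree 1 in D major carries D (I). In D minor the chord on that degree is Dm, so here it functions as i, borrowed from the parallel minor. Bb–D–F doesn't fit — on degree 6 D major would have Bm (vi). Bb is the degree-6 chord of D minor, so it is the borrowed bVI. But C–E–G is foreign: the diatonic vii° on degree 7 is C#dim, whereas C comes from D minor. It is labeled bVII.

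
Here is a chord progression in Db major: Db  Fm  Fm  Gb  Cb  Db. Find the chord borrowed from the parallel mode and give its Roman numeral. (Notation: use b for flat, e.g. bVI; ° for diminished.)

Db major has the diatonic set Db, Ebm, Fm, Gb, Ab, Bbm, Cdim. Db, Fm and Gb all belong to that set. Cb (Cb–Eb–Gb) is not: scale degree 7 in Db major carries Cdim (vii°). In Db minor the chord on that degree is Cb, so here it functions as bVII, borrowed from the parallel minor.

bVII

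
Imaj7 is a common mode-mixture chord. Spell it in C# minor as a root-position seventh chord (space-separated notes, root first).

C# E# G# B#

The root, C#, is scale degree 1 — the same note in C# minor and C# major; only the chord quality changes. In C# major the chord on C# is C#–E#–G#–B#.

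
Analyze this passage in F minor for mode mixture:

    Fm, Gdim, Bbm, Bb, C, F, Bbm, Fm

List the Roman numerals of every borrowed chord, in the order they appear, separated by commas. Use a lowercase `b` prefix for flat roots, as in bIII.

IV, I

F minor has the diatonic set Fm, Gdim, Ab, Bbm, C, Db, Eb (with V from harmonic minor). Fm, Gdim, Bbm and C are all diatonic. But Bb (Bb–D–F) is foreign: the diatonic iv on degree 4 is Bbm, whereas Bb comes from F major. It is labeled IV. F (F–A–C) is not: scale degree 1 in F minor carries Fm (i). In F major the chord on that degree is F, so here it functions as I, borrowed from the parallel major.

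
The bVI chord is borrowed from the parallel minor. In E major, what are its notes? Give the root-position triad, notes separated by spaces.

C E G

Scale degree 6 in E major is C#. bVI uses the lowered form, C, taken from E minor. Building the major chord from the parallel minor on C: C–E–G.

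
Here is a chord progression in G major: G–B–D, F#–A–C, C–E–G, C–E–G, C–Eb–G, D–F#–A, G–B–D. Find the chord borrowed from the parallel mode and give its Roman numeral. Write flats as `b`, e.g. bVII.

In G major the diatonic chords are G, Am, Bm, C, D, Em, F#dim. G–B–D = G, F#–A–C = F#dim, C–E–G = C and D–F#–A = D all belong to that set. C–Eb–G is not: scale degree 4 in G major carries C (IV). In G minor the chord on that degree is Cm, so here it functions as iv, borrowed from the parallel minor.

iv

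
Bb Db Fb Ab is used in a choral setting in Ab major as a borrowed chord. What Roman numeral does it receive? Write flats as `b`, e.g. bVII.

iiø7

The root Bb is the diatonic 2nd degree of Ab major; the borrowing shows in the chord quality. The diatonic chord on degree 2 would be Bbm (ii), but Bb–Db–Fb–Ab is the half-diminished-seventh chord from Ab minor. As a borrowed chord it is labeled iiø7.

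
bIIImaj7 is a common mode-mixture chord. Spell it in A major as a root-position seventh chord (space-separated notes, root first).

C E G B

The root of bIIImaj7 is the lowered 3rd degree: C# becomes C. Building the major-seventh chord from the parallel minor on C: C–E–G–B.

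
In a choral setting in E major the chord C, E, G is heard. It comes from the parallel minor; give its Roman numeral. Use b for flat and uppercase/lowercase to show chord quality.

C is the lowered form of scale degree 6 in E major (the diatonic degree 6 is C#). Diatonically E major has C#m (vi) on that degree; C–E–G is instead the major chord native to E minor, so it takes the label bVI.

bVI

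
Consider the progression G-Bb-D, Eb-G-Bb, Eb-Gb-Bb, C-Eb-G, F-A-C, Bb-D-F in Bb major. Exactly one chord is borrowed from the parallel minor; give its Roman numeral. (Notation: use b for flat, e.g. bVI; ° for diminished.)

iv

In Bb major the diatonic chords are Bb, Cm, Dm, Eb, F, Gm, Adim. G–Bb–D = Gm, Eb–G–Bb = Eb, C–Eb–G = Cm, F–A–C = F and Bb–D–F = Bb are all diatonic. Eb–Gb–Bb doesn't fit — on degree 4 Bb major would have Eb (IV). Ebm is the degree-4 chord of Bb minor, so it is the borrowed iv.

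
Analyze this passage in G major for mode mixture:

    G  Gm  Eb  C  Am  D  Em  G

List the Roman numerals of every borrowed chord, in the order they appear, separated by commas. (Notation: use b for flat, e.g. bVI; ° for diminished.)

G major has the diatonic set G, Am, Bm, C, D, Em, F#dim. G, C, Am, D and Em all belong to that set. But Gm (G–Bb–D) is foreign: the diatonic I on degree 1 is G, whereas Gm comes from G minor. It is labeled i. Eb (Eb–G–Bb) doesn't fit — on degree 6 G major would have Em (vi). Eb is the degree-6 chord of G minor, so it is the borrowed bVI.

i, bVI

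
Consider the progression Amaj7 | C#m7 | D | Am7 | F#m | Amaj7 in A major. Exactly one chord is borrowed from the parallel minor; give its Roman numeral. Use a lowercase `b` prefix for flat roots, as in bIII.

In A major the diatonic chords are A, Bm, C#m, D, E, F#m, G#dim. Amaj7, C#m7, D and F#m are all diatonic. Am7 (A–C–E–G) is not: scale degree 1 in A major carries A (I). In A minor the chord on that degree is Am7, so here it functions as i7, borrowed from the parallel minor.

i7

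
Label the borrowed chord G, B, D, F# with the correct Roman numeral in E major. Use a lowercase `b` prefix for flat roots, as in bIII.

bIIImaj7

In E major scale degree 3 is G#; G is its lowered form, from E minor. The diatonic chord on degree 3 would be G#m (iii), but G–B–D–F# is the major-seventh chord from E minor. As a borrowed chord it is labeled bIIImaj7.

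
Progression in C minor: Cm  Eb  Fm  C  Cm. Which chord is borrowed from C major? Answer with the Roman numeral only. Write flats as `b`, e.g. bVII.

The diatonic triads in C minor (with V from harmonic minor) are Cm, Ddim, Eb, Fm, G, Ab, Bb. Cm, Eb and Fm all belong to that set. But C (C–E–G) is foreign: the diatonic i on degree 1 is Cm, whereas C comes from C major. It is labeled I.

I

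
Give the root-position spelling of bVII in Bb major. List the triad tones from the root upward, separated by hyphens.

Scale degree 7 in Bb major is A. bVII uses the lowered form, Ab, taken from Bb minor. Stacking thirds in Bb minor on Ab gives Ab–C–Eb.

Ab-C-Eb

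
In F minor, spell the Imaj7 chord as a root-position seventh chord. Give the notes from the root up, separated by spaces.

Imaj7 is built on scale degree 1, which is F in both F minor and its parallel. In F major the chord on F is F–A–C–E.

F A C E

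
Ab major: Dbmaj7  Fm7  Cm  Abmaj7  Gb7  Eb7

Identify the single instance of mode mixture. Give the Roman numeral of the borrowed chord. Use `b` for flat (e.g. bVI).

Ab major has the diatonic set Ab, Bbm, Cm, Db, Eb, Fm, Gdim. Dbmaj7, Fm7, Cm, Abmaj7 and Eb7 all belong to that set. But Gb7 (Gb–Bb–Db–Fb) is foreign: the diatonic vii° on degree 7 is Gdim, whereas Gb7 comes from Ab minor. It is labeled bVII7.

bVII7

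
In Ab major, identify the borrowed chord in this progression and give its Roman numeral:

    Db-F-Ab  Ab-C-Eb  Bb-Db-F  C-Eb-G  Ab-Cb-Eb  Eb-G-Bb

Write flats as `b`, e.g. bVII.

The diatonic triads in Ab major are Ab, Bbm, Cm, Db, Eb, Fm, Gdim. Db–F–Ab = Db, Ab–C–Eb = Ab, Bb–Db–F = Bbm, C–Eb–G = Cm and Eb–G–Bb = Eb all belong to that set. Ab–Cb–Eb is not: scale degree 1 in Ab major carries Ab (I). In Ab minor the chord on that degree is Abm, so here it functions as i, borrowed from the parallel minor.

i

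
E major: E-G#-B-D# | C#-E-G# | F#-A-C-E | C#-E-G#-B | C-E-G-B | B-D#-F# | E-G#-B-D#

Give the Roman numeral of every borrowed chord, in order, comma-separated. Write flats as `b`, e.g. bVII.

iiø7, bVImaj7

In E major the diatonic chords are E, F#m, G#m, A, B, C#m, D#dim. E–G#–B–D# = Emaj7, C#–E–G# = C#m, C#–E–G#–B = C#m7 and B–D#–F# = B all belong to that set. But F#–A–C–E is foreign: the diatonic ii on degree 2 is F#m, whereas F#m7b5 comes from E minor. It is labeled iiø7. But C–E–G–B is foreign: the diatonic vi on degree 6 is C#m, whereas Cmaj7 comes from E minor. It is labeled bVImaj7.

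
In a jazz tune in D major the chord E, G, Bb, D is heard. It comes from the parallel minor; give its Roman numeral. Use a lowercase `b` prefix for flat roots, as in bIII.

The root E is the diatonic 2nd degree of D major; the borrowing shows in the chord quality. E–G–Bb–D is a half-diminished-seventh chord — the form found in D minor, not the diatonic ii (Em). Borrowed into D major it is written iiø7.

iiø7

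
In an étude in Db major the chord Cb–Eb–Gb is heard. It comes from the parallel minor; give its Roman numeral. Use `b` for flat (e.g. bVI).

bVII

In Db major scale degree 7 is C; Cb is its lowered form, from Db minor. Diatonically Db major has Cdim (vii°) on that degree; Cb–Eb–Gb is instead the major chord native to Db minor, so it takes the label bVII.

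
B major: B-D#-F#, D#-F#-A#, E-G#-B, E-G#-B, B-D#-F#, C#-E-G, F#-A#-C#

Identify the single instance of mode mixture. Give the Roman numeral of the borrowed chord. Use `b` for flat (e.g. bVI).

ii°

In B major the diatonic chords are B, C#m, D#m, E, F#, G#m, A#dim. B–D#–F# = B, D#–F#–A# = D#m, E–G#–B = E and F#–A#–C# = F# are all diatonic. But C#–E–G is foreign: the diatonic ii on degree 2 is C#m, whereas C#dim comes from B minor. It is labeled ii°.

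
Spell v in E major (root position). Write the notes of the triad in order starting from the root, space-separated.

The root, B, is scale degree 5 — the same note in E major and E minor; only the chord quality changes. In E minor the chord on B is B–D–F#.

B D F#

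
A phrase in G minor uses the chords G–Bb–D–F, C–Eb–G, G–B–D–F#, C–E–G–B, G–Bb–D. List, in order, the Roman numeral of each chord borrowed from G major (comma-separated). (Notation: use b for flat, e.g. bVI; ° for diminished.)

Imaj7, IVmaj7

In G minor (with V from harmonic minor) the diatonic chords are Gm, Adim, Bb, Cm, D, Eb, F. G–Bb–D–F = Gm7, C–Eb–G = Cm and G–Bb–D = Gm are all diatonic. G–B–D–F# is not: scale degree 1 in G minor carries Gm (i). In G major the chord on that degree is Gmaj7, so here it functions as Imaj7, borrowed from the parallel major. C–E–G–B is not: scale degree 4 in G minor carries Cm (iv). In G major the chord on that degree is Cmaj7, so here it functions as IVmaj7, borrowed from the parallel major.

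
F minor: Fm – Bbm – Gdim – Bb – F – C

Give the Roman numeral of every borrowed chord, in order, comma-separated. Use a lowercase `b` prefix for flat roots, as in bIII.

IV, I

In F minor (with V from harmonic minor) the diatonic chords are Fm, Gdim, Ab, Bbm, C, Db, Eb. Fm, Bbm, Gdim and C all belong to that set. Bb (Bb–D–F) is not: scale degree 4 in F minor carries Bbm (iv). In F major the chord on that degree is Bb, so here it functions as IV, borrowed from the parallel major. F (F–A–C) is not: scale degree 1 in F minor carries Fm (i). In F major the chord on that degree is F, so here it functions as I, borrowed from the parallel major.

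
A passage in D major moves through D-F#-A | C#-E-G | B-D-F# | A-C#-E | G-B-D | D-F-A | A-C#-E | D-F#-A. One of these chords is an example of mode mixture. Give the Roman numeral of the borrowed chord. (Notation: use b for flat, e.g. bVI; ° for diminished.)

The diatonic triads in D major are D, Em, F#m, G, A, Bm, C#dim. D–F#–A = D, C#–E–G = C#dim, B–D–F# = Bm, A–C#–E = A and G–B–D = G are all diatonic. D–F–A doesn't fit — on degree 1 D major would have D (I). Dm is the degree-1 chord of D minor, so it is the borrowed i.

i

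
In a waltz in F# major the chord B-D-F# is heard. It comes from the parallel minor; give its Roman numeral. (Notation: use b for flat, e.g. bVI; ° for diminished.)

B is scale degree 4 in F# major. Diatonically F# major has B (IV) on that degree; B–D–F# is instead the minor chord native to F# minor, so it takes the label iv.

iv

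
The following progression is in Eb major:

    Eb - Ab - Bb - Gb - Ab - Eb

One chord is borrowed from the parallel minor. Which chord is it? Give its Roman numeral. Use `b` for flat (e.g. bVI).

bIII

Eb major has the diatonic set Eb, Fm, Gm, Ab, Bb, Cm, Ddim. Eb, Ab and Bb are all diatonic. Gb (Gb–Bb–Db) is not: scale degree 3 in Eb major carries Gm (iii). In Eb minor the chord on that degree is Gb, so here it functions as bIII, borrowed from the parallel minor.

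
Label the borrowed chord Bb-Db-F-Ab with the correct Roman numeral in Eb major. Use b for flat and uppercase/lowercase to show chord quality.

v7

Bb is scale degree 5 in Eb major. Bb–Db–F–Ab is a minor-seventh chord — the form found in Eb minor, not the diatonic V (Bb). Borrowed into Eb major it is written v7.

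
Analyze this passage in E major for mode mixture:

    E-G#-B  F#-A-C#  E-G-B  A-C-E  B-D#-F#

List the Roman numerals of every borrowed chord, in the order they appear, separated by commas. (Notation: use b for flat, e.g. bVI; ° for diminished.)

In E major the diatonic chords are E, F#m, G#m, A, B, C#m, D#dim. E–G#–B = E, F#–A–C# = F#m and B–D#–F# = B all belong to that set. But E–G–B is foreign: the diatonic I on degree 1 is E, whereas Em comes from E minor. It is labeled i. But A–C–E is foreign: the diatonic IV on degree 4 is A, whereas Am comes from E minor. It is labeled iv.

i, iv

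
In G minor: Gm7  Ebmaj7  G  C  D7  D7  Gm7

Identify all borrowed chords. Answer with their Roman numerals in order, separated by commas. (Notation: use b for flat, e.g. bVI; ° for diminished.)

The diatonic triads in G minor (with V from harmonic minor) are Gm, Adim, Bb, Cm, D, Eb, F. Gm7, Ebmaj7 and D7 all belong to that set. G (G–B–D) doesn't fit — on degree 1 G minor would have Gm (i). G is the degree-1 chord of G major, so it is the borrowed I. C (C–E–G) is not: scale degree 4 in G minor carries Cm (iv). In G major the chord on that degree is C, so here it functions as IV, borrowed from the parallel major.

I, IV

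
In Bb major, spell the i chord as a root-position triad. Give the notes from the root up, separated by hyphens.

Bb-Db-F

i is built on scale degree 1, which is Bb in both Bb major and its parallel. In Bb minor the chord on Bb is Bb–Db–F.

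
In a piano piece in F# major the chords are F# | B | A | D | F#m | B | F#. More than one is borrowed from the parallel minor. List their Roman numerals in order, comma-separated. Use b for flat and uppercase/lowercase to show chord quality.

In F# major the diatonic chords are F#, G#m, A#m, B, C#, D#m, E#dim. F# and B both belong to that set. A (A–C#–E) doesn't fit — on degree 3 F# major would have A#m (iii). A is the degree-3 chord of F# minor, so it is the borrowed bIII. D (D–F#–A) is not: scale degree 6 in F# major carries D#m (vi). In F# minor the chord on that degree is D, so here it functions as bVI, borrowed from the parallel minor. But F#m (F#–A–C#) is foreign: the diatonic I on degree 1 is F#, whereas F#m comes from F# minor. It is labeled i.

bIII, bVI, i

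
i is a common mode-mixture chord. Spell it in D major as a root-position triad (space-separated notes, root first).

The root, D, is scale degree 1 — the same note in D major and D minor; only the chord quality changes. Building the minor chord from the parallel minor on D: D–F–A.

D F A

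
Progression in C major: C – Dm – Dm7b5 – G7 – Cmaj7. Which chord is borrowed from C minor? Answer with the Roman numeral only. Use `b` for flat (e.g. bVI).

C major has the diatonic set C, Dm, Em, F, G, Am, Bdim. C, Dm, G7 and Cmaj7 are all diatonic. But Dm7b5 (D–F–Ab–C) is foreign: the diatonic ii on degree 2 is Dm, whereas Dm7b5 comes from C minor. It is labeled iiø7.

iiø7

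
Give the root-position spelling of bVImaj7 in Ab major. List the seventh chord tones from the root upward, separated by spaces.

Fb Ab Cb Eb

Scale degree 6 in Ab major is F. bVImaj7 uses the lowered form, Fb, taken from Ab minor. Building the major-seventh chord from the parallel minor on Fb: Fb–Ab–Cb–Eb.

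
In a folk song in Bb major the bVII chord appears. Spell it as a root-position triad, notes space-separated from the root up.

Ab C Eb

Scale degree 7 in Bb major is A. bVII uses the lowered form, Ab, taken from Bb minor. Building the major chord from the parallel minor on Ab: Ab–C–Eb.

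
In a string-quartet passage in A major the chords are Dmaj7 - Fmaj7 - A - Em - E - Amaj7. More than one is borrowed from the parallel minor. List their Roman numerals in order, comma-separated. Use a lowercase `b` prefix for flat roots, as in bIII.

A major has the diatonic set A, Bm, C#m, D, E, F#m, G#dim. Dmaj7, A, E and Amaj7 all belong to that set. But Fmaj7 (F–A–C–E) is foreign: the diatonic vi on degree 6 is F#m, whereas Fmaj7 comes from A minor. It is labeled bVImaj7. Em (E–G–B) is not: scale degree 5 in A major carries E (V). In A minor the chord on that degree is Em, so here it functions as v, borrowed from the parallel minor.

bVImaj7, v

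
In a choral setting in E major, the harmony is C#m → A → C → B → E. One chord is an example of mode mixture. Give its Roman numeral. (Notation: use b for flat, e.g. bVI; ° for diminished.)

The diatonic triads in E major are E, F#m, G#m, A, B, C#m, D#dim. Of the given chords, C#m, A, B and E are diatonic. But C (C–E–G) is foreign: the diatonic vi on degree 6 is C#m, whereas C comes from E minor. It is labeled bVI.

bVI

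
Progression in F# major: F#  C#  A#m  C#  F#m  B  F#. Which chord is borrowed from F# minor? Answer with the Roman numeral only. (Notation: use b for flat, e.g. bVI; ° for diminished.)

The diatonic triads in F# major are F#, G#m, A#m, B, C#, D#m, E#dim. F#, C#, A#m and B all belong to that set. F#m (F#–A–C#) is not: scale degree 1 in F# major carries F# (I). In F# minor the chord on that degree is F#m, so here it functions as i, borrowed from the parallel minor.

i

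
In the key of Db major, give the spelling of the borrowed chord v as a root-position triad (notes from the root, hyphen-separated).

Ab-Cb-Eb

v is built on scale degree 5, which is Ab in both Db major and its parallel. Stacking thirds in Db minor on Ab gives Ab–Cb–Eb.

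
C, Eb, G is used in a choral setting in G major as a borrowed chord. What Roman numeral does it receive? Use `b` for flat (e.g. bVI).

The root C is the diatonic 4th degree of G major; the borrowing shows in the chord quality. Diatonically G major has C (IV) on that degree; C–Eb–G is instead the minor chord native to G minor, so it takes the label iv.

iv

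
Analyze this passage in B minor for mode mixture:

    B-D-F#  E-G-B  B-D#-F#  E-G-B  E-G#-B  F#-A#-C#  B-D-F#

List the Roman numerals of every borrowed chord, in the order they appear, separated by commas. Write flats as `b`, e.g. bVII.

B minor has the diatonic set Bm, C#dim, D, Em, F#, G, A (with V from harmonic minor). B–D–F# = Bm, E–G–B = Em and F#–A#–C# = F# all belong to that set. But B–D#–F# is foreign: the diatonic i on degree 1 is Bm, whereas B comes from B major. It is labeled I. E–G#–B doesn't fit — on degree 4 B minor would have Em (iv). E is the degree-4 chord of B major, so it is the borrowed IV.

I, IV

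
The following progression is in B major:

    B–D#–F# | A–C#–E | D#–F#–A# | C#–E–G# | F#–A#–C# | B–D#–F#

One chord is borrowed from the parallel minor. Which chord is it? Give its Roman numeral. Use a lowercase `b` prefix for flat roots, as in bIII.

bVII

The diatonic triads in B major are B, C#m, D#m, E, F#, G#m, A#dim. B–D#–F# = B, D#–F#–A# = D#m, C#–E–G# = C#m and F#–A#–C# = F# all belong to that set. A–C#–E is not: scale degree 7 in B major carries A#dim (vii°). In B minor the chord on that degree is A, so here it functions as bVII, borrowed from the parallel minor.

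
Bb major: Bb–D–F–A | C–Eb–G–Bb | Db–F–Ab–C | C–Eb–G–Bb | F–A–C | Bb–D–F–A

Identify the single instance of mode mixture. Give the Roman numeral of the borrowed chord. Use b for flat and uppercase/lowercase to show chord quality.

bIIImaj7

Bb major has the diatonic set Bb, Cm, Dm, Eb, F, Gm, Adim. Of the given chords, Bb–D–F–A = Bbmaj7, C–Eb–G–Bb = Cm7 and F–A–C = F are diatonic. But Db–F–Ab–C is foreign: the diatonic iii on degree 3 is Dm, whereas Dbmaj7 comes from Bb minor. It is labeled bIIImaj7.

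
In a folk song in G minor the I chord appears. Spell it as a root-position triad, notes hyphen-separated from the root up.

I is built on scale degree 1, which is G in both G minor and its parallel. Building the major chord from the parallel major on G: G–B–D.

G-B-D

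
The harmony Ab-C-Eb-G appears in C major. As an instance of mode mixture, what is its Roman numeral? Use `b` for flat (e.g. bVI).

bVImaj7

In C major scale degree 6 is A; Ab is its lowered form, from C minor. The diatonic chord on degree 6 would be Am (vi), but Ab–C–Eb–G is the major-seventh chord from C minor. As a borrowed chord it is labeled bVImaj7.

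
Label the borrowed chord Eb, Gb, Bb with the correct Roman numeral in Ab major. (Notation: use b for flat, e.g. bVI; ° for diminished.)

v

The root Eb is the diatonic 5th degree of Ab major; the borrowing shows in the chord quality. Diatonically Ab major has Eb (V) on that degree; Eb–Gb–Bb is instead the minor chord native to Ab minor, so it takes the label v.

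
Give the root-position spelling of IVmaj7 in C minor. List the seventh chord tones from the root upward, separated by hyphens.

The root, F, is scale degree 4 — the same note in C minor and C major; only the chord quality changes. Stacking thirds in C major on F gives F–A–C–E.

F-A-C-E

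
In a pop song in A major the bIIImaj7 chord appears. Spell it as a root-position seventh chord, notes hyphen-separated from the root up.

bIIImaj7 is built on the lowered scale degree 3. In A major degree 3 is C#; lowered it becomes C. Building the major-seventh chord from the parallel minor on C: C–E–G–B.

C-E-G-B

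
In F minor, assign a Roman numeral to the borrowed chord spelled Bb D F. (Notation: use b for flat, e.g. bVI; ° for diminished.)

IV

Bb is scale degree 4 in F minor. The diatonic chord on degree 4 would be Bbm (iv), but Bb–D–F is the major chord from F major. As a borrowed chord it is labeled IV.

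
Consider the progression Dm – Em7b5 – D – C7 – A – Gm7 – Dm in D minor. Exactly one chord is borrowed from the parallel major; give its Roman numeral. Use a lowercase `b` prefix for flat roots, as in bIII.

I

D minor has the diatonic set Dm, Edim, F, Gm, A, Bb, C (with V from harmonic minor). Dm, Em7b5, C7, A and Gm7 are all diatonic. D (D–F#–A) doesn't fit — on degree 1 D minor would have Dm (i). D is the degree-1 chord of D major, so it is the borrowed I.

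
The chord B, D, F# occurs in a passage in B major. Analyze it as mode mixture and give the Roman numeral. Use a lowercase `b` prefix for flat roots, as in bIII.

i

B is scale degree 1 in B major. Diatonically B major has B (I) on that degree; B–D–F# is instead the minor chord native to B minor, so it takes the label i.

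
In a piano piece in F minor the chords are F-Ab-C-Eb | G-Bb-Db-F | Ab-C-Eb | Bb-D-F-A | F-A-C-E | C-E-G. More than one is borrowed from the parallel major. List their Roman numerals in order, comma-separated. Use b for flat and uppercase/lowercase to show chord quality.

IVmaj7, Imaj7

The diatonic triads in F minor (with V from harmonic minor) are Fm, Gdim, Ab, Bbm, C, Db, Eb. F–Ab–C–Eb = Fm7, G–Bb–Db–F = Gm7b5, Ab–C–Eb = Ab and C–E–G = C all belong to that set. Bb–D–F–A is not: scale degree 4 in F minor carries Bbm (iv). In F major the chord on that degree is Bbmaj7, so here it functions as IVmaj7, borrowed from the parallel major. But F–A–C–E is foreign: the diatonic i on degree 1 is Fm, whereas Fmaj7 comes from F major. It is labeled Imaj7.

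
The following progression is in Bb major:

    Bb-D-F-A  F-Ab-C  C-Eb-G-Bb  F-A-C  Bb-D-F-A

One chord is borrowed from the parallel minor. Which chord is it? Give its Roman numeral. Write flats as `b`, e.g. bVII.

v

The diatonic triads in Bb major are Bb, Cm, Dm, Eb, F, Gm, Adim. Bb–D–F–A = Bbmaj7, C–Eb–G–Bb = Cm7 and F–A–C = F are all diatonic. F–Ab–C is not: scale degree 5 in Bb major carries F (V). In Bb minor the chord on that degree is Fm, so here it functions as v, borrowed from the parallel minor.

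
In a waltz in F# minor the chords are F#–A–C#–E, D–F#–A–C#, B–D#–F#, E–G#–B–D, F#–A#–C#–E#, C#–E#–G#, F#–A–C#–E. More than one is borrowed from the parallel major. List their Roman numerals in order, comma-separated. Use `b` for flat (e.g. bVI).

IV, Imaj7

In F# minor (with V from harmonic minor) the diatonic chords are F#m, G#dim, A, Bm, C#, D, E. Of the given chords, F#–A–C#–E = F#m7, D–F#–A–C# = Dmaj7, E–G#–B–D = E7 and C#–E#–G# = C# are diatonic. B–D#–F# is not: scale degree 4 in F# minor carries Bm (iv). In F# major the chord on that degree is B, so here it functions as IV, borrowed from the parallel major. F#–A#–C#–E# is not: scale degree 1 in F# minor carries F#m (i). In F# major the chord on that degree is F#maj7, so here it functions as Imaj7, borrowed from the parallel major.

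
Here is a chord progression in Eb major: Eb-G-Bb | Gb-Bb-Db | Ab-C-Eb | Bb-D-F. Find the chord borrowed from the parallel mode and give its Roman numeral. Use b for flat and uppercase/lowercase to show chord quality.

Eb major has the diatonic set Eb, Fm, Gm, Ab, Bb, Cm, Ddim. Eb–G–Bb = Eb, Ab–C–Eb = Ab and Bb–D–F = Bb all belong to that set. Gb–Bb–Db doesn't fit — on degree 3 Eb major would have Gm (iii). Gb is the degree-3 chord of Eb minor, so it is the borrowed bIII.

bIII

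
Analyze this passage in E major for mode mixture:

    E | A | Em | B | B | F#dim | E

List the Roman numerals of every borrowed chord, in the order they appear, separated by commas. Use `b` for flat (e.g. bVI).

i, ii°

In E major the diatonic chords are E, F#m, G#m, A, B, C#m, D#dim. E, A and B all belong to that set. But Em (E–G–B) is foreign: the diatonic I on degree 1 is E, whereas Em comes from E minor. It is labeled i. F#dim (F#–A–C) doesn't fit — on degree 2 E major would have F#m (ii). F#dim is the degree-2 chord of E minor, so it is the borrowed ii°.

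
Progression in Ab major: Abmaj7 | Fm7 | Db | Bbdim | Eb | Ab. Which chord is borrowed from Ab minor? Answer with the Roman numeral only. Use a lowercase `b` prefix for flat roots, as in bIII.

ii°

Ab major has the diatonic set Ab, Bbm, Cm, Db, Eb, Fm, Gdim. Abmaj7, Fm7, Db, Eb and Ab are all diatonic. But Bbdim (Bb–Db–Fb) is foreign: the diatonic ii on degree 2 is Bbm, whereas Bbdim comes from Ab minor. It is labeled ii°.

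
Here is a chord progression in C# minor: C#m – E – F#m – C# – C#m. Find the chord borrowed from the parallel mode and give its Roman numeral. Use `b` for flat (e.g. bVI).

I

C# minor has the diatonic set C#m, D#dim, E, F#m, G#, A, B (with V from harmonic minor). Of the given chords, C#m, E and F#m are diatonic. C# (C#–E#–G#) doesn't fit — on degree 1 C# minor would have C#m (i). C# is the degree-1 chord of C# major, so it is the borrowed I.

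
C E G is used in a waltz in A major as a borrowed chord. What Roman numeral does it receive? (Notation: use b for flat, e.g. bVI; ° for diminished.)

The root C is the lowered 3rd scale degree — diatonically A major has C# there. The diatonic chord on degree 3 would be C#m (iii), but C–E–G is the major chord from A minor. As a borrowed chord it is labeled bIII.

bIII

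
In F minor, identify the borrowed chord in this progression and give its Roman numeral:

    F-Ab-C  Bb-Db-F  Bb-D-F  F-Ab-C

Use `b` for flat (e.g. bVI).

IV

The diatonic triads in F minor (with V from harmonic minor) are Fm, Gdim, Ab, Bbm, C, Db, Eb. F–Ab–C = Fm and Bb–Db–F = Bbm are both diatonic. Bb–D–F doesn't fit — on degree 4 F minor would have Bbm (iv). Bb is the degree-4 chord of F major, so it is the borrowed IV.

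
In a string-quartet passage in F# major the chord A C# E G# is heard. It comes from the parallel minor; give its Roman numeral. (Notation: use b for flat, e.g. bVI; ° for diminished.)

bIIImaj7

In F# major scale degree 3 is A#; A is its lowered form, from F# minor. Diatonically F# major has A#m (iii) on that degree; A–C#–E–G# is instead the major-seventh chord native to F# minor, so it takes the label bIIImaj7.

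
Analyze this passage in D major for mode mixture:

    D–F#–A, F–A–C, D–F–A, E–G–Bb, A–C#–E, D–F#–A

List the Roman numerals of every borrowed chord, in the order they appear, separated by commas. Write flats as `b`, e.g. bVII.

The diatonic triads in D major are D, Em, F#m, G, A, Bm, C#dim. D–F#–A = D and A–C#–E = A are both diatonic. But F–A–C is foreign: the diatonic iii on degree 3 is F#m, whereas F comes from D minor. It is labeled bIII. D–F–A is not: scale degree 1 in D major carries D (I). In D minor the chord on that degree is Dm, so here it functions as i, borrowed from the parallel minor. E–G–Bb is not: scale degree 2 in D major carries Em (ii). In D minor the chord on that degree is Edim, so here it functions as ii°, borrowed from the parallel minor.

bIII, i, ii°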